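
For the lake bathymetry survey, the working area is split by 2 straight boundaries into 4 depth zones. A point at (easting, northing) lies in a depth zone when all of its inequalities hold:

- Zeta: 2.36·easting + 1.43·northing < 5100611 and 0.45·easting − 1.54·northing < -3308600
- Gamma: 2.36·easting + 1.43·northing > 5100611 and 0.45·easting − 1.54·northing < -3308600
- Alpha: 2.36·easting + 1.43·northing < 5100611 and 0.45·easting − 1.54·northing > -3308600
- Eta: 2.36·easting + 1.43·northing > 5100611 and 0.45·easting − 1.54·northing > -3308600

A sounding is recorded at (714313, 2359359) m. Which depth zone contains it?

Zeta

2.36·714313 + 1.43·2359359 = 5059662.050, which is < 5100611
0.45·714313 − 1.54·2359359 = -3311972.010, which is < -3308600
This sign pattern matches Zeta.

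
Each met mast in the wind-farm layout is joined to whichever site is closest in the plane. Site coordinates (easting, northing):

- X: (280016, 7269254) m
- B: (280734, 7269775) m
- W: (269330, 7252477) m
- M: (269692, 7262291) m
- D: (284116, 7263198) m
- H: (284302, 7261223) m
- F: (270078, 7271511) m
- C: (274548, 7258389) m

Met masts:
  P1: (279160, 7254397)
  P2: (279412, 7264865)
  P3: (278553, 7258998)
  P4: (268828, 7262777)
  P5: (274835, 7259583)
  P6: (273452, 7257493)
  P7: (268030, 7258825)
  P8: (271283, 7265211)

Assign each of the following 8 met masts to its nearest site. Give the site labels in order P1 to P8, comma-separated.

C, X, C, M, C, C, M, M

P1 → C (d²=37206608.00)
P2 → X (d²=19628137.00)
P3 → C (d²=16410906.00)
P4 → M (d²=982692.00)
P5 → C (d²=1508005.00)
P6 → C (d²=2004032.00)
P7 → M (d²=14775400.00)
P8 → M (d²=11057681.00)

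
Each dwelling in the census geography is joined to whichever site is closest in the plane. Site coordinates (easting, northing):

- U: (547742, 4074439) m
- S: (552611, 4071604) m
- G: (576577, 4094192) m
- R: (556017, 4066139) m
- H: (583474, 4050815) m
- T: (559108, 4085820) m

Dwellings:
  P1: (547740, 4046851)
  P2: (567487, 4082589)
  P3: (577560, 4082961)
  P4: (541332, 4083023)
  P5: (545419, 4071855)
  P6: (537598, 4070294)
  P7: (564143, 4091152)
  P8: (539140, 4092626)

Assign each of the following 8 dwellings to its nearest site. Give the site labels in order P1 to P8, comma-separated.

R, T, G, U, U, U, T, U

P1 → R (d²=440535673.00)
P2 → T (d²=80647002.00)
P3 → G (d²=127101650.00)
P4 → U (d²=114773156.00)
P5 → U (d²=12073385.00)
P6 → U (d²=120081761.00)
P7 → T (d²=53781449.00)
P8 → U (d²=404761373.00)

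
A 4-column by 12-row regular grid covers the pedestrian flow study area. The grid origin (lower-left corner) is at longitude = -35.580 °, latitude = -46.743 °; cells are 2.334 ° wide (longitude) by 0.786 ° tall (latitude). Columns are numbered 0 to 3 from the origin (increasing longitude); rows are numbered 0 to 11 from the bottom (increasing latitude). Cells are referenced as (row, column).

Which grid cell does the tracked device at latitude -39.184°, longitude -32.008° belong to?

Column index: ⌊(-32.008 − -35.580) / 2.334⌋ = ⌊1.530⌋ = 1
Row offset from origin: ⌊(-39.184 − -46.743) / 0.786⌋ = ⌊9.617⌋ = 9 → row 9

(9, 1)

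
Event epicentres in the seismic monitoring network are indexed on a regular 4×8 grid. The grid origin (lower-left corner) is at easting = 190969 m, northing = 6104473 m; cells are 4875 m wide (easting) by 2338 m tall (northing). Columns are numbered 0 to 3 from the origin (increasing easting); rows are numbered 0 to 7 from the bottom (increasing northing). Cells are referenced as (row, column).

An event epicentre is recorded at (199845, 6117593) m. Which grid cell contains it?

Column index: ⌊(199845 − 190969) / 4875⌋ = ⌊1.821⌋ = 1
Row offset from origin: ⌊(6117593 − 6104473) / 2338⌋ = ⌊5.612⌋ = 5 → row 5

(5, 1)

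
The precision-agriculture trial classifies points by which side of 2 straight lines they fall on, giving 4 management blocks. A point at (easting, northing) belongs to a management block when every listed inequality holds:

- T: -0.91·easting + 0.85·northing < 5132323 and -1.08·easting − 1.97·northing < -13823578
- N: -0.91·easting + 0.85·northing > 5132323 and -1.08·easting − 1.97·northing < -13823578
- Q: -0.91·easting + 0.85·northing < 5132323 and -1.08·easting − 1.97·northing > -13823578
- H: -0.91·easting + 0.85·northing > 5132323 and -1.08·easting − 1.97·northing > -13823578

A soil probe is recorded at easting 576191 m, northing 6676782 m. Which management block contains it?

H

-0.91·576191 + 0.85·6676782 = 5150930.890, which is > 5132323
-1.08·576191 − 1.97·6676782 = -13775546.820, which is > -13823578
This sign pattern matches H.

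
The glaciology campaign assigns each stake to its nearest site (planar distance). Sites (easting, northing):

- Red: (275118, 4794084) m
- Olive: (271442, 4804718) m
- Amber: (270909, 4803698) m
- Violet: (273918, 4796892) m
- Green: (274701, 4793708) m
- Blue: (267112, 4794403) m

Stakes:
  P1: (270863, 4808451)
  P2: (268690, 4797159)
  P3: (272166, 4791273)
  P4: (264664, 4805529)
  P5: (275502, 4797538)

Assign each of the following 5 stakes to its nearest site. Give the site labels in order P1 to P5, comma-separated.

Olive, Blue, Green, Amber, Violet

P1 → Olive (d²=14270530.00)
P2 → Blue (d²=10085620.00)
P3 → Green (d²=12355450.00)
P4 → Amber (d²=42352586.00)
P5 → Violet (d²=2926372.00)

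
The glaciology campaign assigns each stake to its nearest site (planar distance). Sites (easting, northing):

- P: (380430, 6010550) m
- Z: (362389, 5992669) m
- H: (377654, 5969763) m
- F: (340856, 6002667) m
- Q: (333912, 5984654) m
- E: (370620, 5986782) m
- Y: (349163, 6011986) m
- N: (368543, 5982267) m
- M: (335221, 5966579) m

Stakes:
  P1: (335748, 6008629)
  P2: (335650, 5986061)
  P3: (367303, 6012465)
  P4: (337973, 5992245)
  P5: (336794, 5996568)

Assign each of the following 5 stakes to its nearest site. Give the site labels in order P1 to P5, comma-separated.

P1 → F (d²=61637108.00)
P2 → Q (d²=5000293.00)
P3 → P (d²=175985354.00)
P4 → Q (d²=74115002.00)
P5 → F (d²=53697645.00)

F, Q, P, Q, F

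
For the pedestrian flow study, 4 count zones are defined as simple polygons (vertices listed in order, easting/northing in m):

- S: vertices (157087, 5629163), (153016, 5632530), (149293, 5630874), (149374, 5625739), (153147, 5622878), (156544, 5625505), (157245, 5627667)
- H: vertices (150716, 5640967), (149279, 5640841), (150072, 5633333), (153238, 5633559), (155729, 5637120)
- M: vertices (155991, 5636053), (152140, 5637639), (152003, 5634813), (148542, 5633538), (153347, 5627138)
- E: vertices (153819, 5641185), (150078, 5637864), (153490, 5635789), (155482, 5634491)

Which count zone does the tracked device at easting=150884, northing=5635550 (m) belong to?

Cast a ray rightward from (150884, 5635550). For each polygon, the edges (by vertex number in listed order) whose endpoints lie on opposite sides of northing = 5635550, where each meets that height, and whether that is right or left of the point:
S: no edge straddles that height → 0 crossings.
H: 2–3 at easting≈149837.8 (left), 4–5 at easting≈154630.7 (right) → 1 crossing.
M: 2–3 at easting≈152038.7 (right), 5–1 at easting≈155841.8 (right) → 2 crossings.
E: 3–4 at easting≈153856.8 (right), 4–1 at easting≈155218.9 (right) → 2 crossings.
Only H has an odd count, so the point is inside H.

H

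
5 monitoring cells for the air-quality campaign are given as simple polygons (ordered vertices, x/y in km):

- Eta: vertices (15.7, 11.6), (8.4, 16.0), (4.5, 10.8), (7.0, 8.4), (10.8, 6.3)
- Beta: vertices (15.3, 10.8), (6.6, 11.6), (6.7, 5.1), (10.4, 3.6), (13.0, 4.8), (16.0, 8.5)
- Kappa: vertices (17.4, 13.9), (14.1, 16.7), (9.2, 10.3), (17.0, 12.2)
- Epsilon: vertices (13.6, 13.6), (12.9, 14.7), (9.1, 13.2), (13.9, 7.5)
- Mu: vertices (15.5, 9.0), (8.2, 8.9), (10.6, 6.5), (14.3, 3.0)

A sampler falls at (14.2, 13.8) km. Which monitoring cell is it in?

Cast a ray rightward from (14.2, 13.8). For each polygon, the edges (by vertex number in listed order) whose endpoints lie on opposite sides of y = 13.8, where each meets that height, and whether that is right or left of the point:
Eta: 1–2 at x≈12.05 (left), 2–3 at x≈6.75 (left) → 0 crossings.
Beta: no edge straddles that height → 0 crossings.
Kappa: 2–3 at x≈11.88 (left), 4–1 at x≈17.38 (right) → 1 crossing.
Epsilon: 1–2 at x≈13.47 (left), 2–3 at x≈10.62 (left) → 0 crossings.
Mu: no edge straddles that height → 0 crossings.
Only Kappa has an odd count, so the point is inside Kappa.

Kappa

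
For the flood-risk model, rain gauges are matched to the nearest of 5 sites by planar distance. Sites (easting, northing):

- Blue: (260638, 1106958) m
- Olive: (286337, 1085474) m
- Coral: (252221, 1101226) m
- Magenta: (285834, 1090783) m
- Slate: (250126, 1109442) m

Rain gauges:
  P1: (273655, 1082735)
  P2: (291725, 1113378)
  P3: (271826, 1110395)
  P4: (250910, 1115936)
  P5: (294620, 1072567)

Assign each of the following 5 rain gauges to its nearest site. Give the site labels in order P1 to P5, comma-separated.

P1 → Olive (d²=168335245.00)
P2 → Magenta (d²=545237906.00)
P3 → Blue (d²=136984313.00)
P4 → Slate (d²=42786692.00)
P5 → Olive (d²=235198738.00)

Olive, Magenta, Blue, Slate, Olive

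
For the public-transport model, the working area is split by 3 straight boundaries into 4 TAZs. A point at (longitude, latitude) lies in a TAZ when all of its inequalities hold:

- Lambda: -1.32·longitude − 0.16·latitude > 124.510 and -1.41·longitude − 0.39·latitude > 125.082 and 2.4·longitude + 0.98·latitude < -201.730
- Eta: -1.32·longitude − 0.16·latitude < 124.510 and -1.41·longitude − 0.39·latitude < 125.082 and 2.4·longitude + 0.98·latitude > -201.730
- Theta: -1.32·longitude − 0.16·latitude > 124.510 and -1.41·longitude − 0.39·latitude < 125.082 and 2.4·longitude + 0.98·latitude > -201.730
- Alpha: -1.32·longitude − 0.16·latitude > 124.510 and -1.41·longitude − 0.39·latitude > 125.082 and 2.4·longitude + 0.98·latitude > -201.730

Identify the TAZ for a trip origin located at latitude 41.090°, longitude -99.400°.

-1.32·-99.400 − 0.16·41.090 = 124.634, which is > 124.510
-1.41·-99.400 − 0.39·41.090 = 124.129, which is < 125.082
2.4·-99.400 + 0.98·41.090 = -198.292, which is > -201.730
This sign pattern matches Theta.

Theta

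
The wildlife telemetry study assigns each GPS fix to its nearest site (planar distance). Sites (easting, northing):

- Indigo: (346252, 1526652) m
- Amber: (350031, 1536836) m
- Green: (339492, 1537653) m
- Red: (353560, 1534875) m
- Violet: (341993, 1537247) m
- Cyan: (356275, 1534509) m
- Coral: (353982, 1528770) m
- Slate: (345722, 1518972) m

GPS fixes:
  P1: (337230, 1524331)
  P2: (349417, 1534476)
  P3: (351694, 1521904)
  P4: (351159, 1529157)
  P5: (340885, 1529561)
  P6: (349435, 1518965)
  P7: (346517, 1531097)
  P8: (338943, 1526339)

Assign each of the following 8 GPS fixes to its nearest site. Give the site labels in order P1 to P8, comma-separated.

Indigo, Amber, Slate, Coral, Indigo, Slate, Indigo, Indigo

P1 → Indigo (d²=86783525.00)
P2 → Amber (d²=5946596.00)
P3 → Slate (d²=44261408.00)
P4 → Coral (d²=8119098.00)
P5 → Indigo (d²=37266970.00)
P6 → Slate (d²=13786418.00)
P7 → Indigo (d²=19828250.00)
P8 → Indigo (d²=53519450.00)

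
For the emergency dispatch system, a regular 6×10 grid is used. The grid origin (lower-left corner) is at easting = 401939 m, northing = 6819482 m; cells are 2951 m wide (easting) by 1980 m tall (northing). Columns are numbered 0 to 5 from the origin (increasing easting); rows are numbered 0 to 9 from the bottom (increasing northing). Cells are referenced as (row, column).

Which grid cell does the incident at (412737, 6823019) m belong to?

Column index: ⌊(412737 − 401939) / 2951⌋ = ⌊3.659⌋ = 3
Row offset from origin: ⌊(6823019 − 6819482) / 1980⌋ = ⌊1.786⌋ = 1 → row 1

(1, 3)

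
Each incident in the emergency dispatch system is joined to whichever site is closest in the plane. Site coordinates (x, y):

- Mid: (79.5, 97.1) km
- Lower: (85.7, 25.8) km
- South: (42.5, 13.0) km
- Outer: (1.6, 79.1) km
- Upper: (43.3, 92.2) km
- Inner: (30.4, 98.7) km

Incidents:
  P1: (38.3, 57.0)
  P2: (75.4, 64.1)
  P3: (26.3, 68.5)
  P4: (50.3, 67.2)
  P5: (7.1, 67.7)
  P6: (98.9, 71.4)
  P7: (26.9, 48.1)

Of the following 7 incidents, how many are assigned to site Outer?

P1 → Upper
P2 → Mid
P3 → Outer
P4 → Upper
P5 → Outer
P6 → Mid
P7 → South
2 of the 7 go to Outer.

2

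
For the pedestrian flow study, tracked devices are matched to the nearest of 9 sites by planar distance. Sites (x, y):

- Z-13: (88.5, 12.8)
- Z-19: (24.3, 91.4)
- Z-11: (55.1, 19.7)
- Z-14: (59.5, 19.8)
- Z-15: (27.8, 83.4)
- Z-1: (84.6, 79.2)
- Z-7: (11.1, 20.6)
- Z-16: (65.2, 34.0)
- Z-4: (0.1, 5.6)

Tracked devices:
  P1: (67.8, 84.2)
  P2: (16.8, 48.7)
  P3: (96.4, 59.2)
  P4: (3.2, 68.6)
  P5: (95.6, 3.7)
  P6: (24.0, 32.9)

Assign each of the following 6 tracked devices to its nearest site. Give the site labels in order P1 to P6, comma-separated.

P1 → Z-1 (d²=307.24)
P2 → Z-7 (d²=822.10)
P3 → Z-1 (d²=539.24)
P4 → Z-15 (d²=824.20)
P5 → Z-13 (d²=133.22)
P6 → Z-7 (d²=317.70)

Z-1, Z-7, Z-1, Z-15, Z-13, Z-7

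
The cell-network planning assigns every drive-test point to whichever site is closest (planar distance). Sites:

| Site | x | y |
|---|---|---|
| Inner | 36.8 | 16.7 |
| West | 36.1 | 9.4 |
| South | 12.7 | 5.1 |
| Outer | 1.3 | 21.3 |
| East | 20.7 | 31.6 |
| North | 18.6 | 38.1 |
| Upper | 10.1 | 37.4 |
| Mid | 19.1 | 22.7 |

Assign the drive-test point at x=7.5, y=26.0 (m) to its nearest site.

Squared distances to each site:
Inner: 944.980; West: 1093.520; South: 463.850; Outer: 60.530; East: 205.600; North: 269.620; Upper: 136.720; Mid: 145.450.
Minimum at Outer.

Outer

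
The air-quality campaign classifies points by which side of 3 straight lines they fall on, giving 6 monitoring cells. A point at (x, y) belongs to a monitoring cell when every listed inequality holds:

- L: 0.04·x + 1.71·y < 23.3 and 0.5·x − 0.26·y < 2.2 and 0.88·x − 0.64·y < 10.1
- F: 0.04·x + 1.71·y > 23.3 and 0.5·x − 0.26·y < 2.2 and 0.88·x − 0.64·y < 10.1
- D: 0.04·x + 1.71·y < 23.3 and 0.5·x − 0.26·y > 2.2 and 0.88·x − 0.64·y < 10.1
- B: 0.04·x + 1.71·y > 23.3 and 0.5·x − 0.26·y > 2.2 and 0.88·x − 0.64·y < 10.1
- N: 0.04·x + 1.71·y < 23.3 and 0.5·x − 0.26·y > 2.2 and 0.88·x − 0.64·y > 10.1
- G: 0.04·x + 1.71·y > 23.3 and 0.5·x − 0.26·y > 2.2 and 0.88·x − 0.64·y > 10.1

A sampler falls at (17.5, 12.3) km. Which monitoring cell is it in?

D

0.04·17.5 + 1.71·12.3 = 21.733, which is < 23.3
0.5·17.5 − 0.26·12.3 = 5.552, which is > 2.2
0.88·17.5 − 0.64·12.3 = 7.528, which is < 10.1
This sign pattern matches D.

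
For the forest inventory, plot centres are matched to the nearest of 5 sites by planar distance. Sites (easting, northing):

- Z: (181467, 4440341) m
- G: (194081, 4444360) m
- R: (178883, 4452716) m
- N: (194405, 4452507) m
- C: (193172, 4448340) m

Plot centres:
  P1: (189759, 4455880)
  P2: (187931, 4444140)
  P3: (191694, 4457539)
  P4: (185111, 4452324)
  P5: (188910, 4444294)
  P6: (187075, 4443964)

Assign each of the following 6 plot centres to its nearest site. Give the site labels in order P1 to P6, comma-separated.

N, G, N, R, G, Z

P1 → N (d²=32962445.00)
P2 → G (d²=37870900.00)
P3 → N (d²=32670545.00)
P4 → R (d²=38941648.00)
P5 → G (d²=26743597.00)
P6 → Z (d²=44575793.00)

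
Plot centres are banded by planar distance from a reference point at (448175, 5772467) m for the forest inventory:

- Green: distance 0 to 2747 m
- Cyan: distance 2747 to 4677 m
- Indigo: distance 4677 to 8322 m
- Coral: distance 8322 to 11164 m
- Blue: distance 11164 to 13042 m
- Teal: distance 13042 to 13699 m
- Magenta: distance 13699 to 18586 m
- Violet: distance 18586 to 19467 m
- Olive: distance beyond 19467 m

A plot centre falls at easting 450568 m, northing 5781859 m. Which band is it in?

Coral

Distance = √((450568−448175)² + (5781859−5772467)²) = √(5726449.000 + 88209664.000) = 9692.064 m.
8322 ≤ 9692.064 < 11164 → Coral.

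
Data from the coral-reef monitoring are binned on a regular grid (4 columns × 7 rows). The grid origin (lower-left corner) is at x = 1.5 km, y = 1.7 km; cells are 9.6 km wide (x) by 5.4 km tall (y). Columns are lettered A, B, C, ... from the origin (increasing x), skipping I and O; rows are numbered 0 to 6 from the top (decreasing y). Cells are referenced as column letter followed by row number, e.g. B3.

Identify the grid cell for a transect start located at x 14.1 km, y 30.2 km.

B1

Column index: ⌊(14.1 − 1.5) / 9.6⌋ = ⌊1.312⌋ = 1 → column B
Row offset from origin: ⌊(30.2 − 1.7) / 5.4⌋ = ⌊5.278⌋ = 5 → row 1 (counted from top)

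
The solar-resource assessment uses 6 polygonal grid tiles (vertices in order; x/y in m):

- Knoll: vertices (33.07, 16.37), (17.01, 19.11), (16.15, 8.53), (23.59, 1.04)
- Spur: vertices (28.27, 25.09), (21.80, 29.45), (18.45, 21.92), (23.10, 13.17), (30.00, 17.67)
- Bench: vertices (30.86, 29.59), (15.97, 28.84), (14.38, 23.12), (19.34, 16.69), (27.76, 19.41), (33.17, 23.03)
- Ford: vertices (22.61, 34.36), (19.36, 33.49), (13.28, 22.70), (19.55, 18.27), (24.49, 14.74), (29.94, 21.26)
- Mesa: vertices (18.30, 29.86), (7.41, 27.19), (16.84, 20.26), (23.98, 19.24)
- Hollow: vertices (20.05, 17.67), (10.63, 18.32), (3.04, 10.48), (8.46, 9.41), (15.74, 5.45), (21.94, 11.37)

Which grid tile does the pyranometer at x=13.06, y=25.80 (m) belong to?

Mesa

Cast a ray rightward from (13.06, 25.80). For each polygon, the edges (by vertex number in listed order) whose endpoints lie on opposite sides of y = 25.80, where each meets that height, and whether that is right or left of the point:
Knoll: no edge straddles that height → 0 crossings.
Spur: 1–2 at x≈27.216 (right), 2–3 at x≈20.176 (right) → 2 crossings.
Bench: 2–3 at x≈15.125 (right), 6–1 at x≈32.195 (right) → 2 crossings.
Ford: 2–3 at x≈15.027 (right), 6–1 at x≈27.400 (right) → 2 crossings.
Mesa: 2–3 at x≈9.301 (left), 4–1 at x≈20.471 (right) → 1 crossing.
Hollow: no edge straddles that height → 0 crossings.
Only Mesa has an odd count, so the point is inside Mesa.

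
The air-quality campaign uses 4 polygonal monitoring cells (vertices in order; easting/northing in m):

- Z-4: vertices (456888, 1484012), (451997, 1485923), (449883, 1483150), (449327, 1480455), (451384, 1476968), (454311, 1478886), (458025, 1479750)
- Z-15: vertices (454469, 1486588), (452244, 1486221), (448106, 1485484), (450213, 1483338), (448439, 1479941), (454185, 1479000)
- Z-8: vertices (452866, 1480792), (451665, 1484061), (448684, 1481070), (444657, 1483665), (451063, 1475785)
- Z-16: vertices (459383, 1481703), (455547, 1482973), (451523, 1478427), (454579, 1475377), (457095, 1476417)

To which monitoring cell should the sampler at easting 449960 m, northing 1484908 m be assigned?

Cast a ray rightward from (449960, 1484908). For each polygon, the edges (by vertex number in listed order) whose endpoints lie on opposite sides of northing = 1484908, where each meets that height, and whether that is right or left of the point:
Z-4: 1–2 at easting≈454594.8 (right), 2–3 at easting≈451223.2 (right) → 2 crossings.
Z-15: 3–4 at easting≈448671.5 (left), 6–1 at easting≈454406.1 (right) → 1 crossing.
Z-8: no edge straddles that height → 0 crossings.
Z-16: no edge straddles that height → 0 crossings.
Only Z-15 has an odd count, so the point is inside Z-15.

Z-15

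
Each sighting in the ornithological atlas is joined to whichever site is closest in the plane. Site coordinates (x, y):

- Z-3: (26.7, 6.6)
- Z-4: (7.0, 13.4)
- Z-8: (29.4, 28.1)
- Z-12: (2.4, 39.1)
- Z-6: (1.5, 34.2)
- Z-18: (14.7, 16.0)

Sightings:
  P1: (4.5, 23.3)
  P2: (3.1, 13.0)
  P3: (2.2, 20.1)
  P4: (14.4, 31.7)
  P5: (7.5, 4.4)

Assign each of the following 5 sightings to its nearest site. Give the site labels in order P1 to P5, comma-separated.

P1 → Z-4 (d²=104.26)
P2 → Z-4 (d²=15.37)
P3 → Z-4 (d²=67.93)
P4 → Z-6 (d²=172.66)
P5 → Z-4 (d²=81.25)

Z-4, Z-4, Z-4, Z-6, Z-4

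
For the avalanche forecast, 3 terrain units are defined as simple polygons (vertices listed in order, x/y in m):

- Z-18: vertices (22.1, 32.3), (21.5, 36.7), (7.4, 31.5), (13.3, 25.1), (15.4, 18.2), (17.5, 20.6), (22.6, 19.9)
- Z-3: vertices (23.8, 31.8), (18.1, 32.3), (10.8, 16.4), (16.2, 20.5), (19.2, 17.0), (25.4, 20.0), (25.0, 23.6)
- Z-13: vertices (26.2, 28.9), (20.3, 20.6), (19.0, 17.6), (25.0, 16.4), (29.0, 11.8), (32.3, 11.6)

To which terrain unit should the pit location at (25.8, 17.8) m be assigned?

Cast a ray rightward from (25.8, 17.8). For each polygon, the edges (by vertex number in listed order) whose endpoints lie on opposite sides of y = 17.8, where each meets that height, and whether that is right or left of the point:
Z-18: no edge straddles that height → 0 crossings.
Z-3: 2–3 at x≈11.44 (left), 3–4 at x≈12.64 (left), 4–5 at x≈18.51 (left), 5–6 at x≈20.85 (left) → 0 crossings.
Z-13: 2–3 at x≈19.09 (left), 6–1 at x≈30.11 (right) → 1 crossing.
Only Z-13 has an odd count, so the point is inside Z-13.

Z-13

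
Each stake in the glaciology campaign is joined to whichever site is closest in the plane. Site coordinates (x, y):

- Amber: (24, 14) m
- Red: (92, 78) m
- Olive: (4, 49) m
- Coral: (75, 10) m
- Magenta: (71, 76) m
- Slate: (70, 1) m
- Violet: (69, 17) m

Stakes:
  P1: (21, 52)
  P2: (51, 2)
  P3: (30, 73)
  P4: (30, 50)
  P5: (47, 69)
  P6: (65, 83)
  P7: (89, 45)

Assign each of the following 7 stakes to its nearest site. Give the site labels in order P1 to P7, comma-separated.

Olive, Slate, Olive, Olive, Magenta, Magenta, Red

P1 → Olive (d²=298.00)
P2 → Slate (d²=362.00)
P3 → Olive (d²=1252.00)
P4 → Olive (d²=677.00)
P5 → Magenta (d²=625.00)
P6 → Magenta (d²=85.00)
P7 → Red (d²=1098.00)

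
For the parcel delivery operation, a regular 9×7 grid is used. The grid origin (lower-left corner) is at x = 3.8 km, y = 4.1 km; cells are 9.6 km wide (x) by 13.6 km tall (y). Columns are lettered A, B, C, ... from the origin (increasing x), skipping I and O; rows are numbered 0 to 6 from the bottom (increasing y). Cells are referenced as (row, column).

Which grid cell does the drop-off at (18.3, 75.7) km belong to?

Column index: ⌊(18.3 − 3.8) / 9.6⌋ = ⌊1.510⌋ = 1 → column B
Row offset from origin: ⌊(75.7 − 4.1) / 13.6⌋ = ⌊5.265⌋ = 5 → row 5

(5, B)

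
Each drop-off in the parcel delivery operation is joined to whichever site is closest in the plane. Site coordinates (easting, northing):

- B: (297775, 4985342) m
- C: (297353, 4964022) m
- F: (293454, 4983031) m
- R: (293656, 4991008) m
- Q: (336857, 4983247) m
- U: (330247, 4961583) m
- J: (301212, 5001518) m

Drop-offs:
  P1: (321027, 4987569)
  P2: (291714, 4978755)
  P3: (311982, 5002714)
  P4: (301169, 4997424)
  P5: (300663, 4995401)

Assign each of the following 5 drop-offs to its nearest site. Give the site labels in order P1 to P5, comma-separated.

P1 → Q (d²=269268584.00)
P2 → F (d²=21311776.00)
P3 → J (d²=117423316.00)
P4 → J (d²=16762685.00)
P5 → J (d²=37719090.00)

Q, F, J, J, J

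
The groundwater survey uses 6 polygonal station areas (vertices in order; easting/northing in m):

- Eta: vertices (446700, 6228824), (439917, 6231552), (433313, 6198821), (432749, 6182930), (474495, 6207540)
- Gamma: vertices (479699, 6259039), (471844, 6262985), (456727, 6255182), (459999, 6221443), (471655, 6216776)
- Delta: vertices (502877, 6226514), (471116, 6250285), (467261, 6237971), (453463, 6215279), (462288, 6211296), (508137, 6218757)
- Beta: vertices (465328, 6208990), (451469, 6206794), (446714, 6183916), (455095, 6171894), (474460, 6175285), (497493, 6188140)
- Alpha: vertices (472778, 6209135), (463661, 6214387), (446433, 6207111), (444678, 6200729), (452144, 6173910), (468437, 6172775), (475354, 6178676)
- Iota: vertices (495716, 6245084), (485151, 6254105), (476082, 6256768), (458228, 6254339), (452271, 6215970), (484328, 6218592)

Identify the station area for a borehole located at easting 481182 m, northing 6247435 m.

Iota

Cast a ray rightward from (481182, 6247435). For each polygon, the edges (by vertex number in listed order) whose endpoints lie on opposite sides of northing = 6247435, where each meets that height, and whether that is right or left of the point:
Eta: no edge straddles that height → 0 crossings.
Gamma: 3–4 at easting≈457478.3 (left), 5–1 at easting≈477490.4 (left) → 0 crossings.
Delta: 1–2 at easting≈474924.0 (left), 2–3 at easting≈470223.8 (left) → 0 crossings.
Beta: no edge straddles that height → 0 crossings.
Alpha: no edge straddles that height → 0 crossings.
Iota: 1–2 at easting≈492962.6 (right), 4–5 at easting≈457156.1 (left) → 1 crossing.
Only Iota has an odd count, so the point is inside Iota.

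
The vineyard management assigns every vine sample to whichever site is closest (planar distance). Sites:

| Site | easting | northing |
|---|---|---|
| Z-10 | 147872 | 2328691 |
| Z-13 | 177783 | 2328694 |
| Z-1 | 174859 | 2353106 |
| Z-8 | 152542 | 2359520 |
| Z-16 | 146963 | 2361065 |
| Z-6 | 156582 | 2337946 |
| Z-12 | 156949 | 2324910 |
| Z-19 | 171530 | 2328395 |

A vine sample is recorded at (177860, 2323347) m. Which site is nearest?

Squared distances to each site:
Z-10: 927838480.000; Z-13: 28596338.000; Z-1: 894604082.000; Z-8: 1949487053.000; Z-16: 2377272133.000; Z-6: 665884085.000; Z-12: 439712890.000; Z-19: 65551204.000.
Minimum at Z-13.

Z-13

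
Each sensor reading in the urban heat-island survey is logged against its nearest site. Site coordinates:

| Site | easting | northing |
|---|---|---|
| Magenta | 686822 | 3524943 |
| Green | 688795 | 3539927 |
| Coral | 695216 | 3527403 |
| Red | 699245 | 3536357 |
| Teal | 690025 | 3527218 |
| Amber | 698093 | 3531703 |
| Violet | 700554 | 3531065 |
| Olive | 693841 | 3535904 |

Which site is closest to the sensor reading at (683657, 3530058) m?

Squared distances to each site:
Magenta: 36180450.000; Green: 123796205.000; Coral: 140659506.000; Red: 282663145.000; Teal: 48617024.000; Amber: 211104121.000; Violet: 286522658.000; Olive: 137889572.000.
Minimum at Magenta.

Magenta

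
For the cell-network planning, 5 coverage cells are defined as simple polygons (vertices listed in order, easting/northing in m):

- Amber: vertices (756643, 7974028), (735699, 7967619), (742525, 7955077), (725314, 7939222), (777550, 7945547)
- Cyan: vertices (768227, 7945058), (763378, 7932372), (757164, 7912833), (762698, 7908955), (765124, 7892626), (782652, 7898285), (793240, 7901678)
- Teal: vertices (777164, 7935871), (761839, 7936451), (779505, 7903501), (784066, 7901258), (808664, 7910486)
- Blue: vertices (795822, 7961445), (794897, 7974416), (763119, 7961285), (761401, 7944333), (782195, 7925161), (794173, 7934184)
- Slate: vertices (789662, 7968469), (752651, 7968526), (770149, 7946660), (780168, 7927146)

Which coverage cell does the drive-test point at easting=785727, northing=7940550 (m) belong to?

Blue

Cast a ray rightward from (785727, 7940550). For each polygon, the edges (by vertex number in listed order) whose endpoints lie on opposite sides of northing = 7940550, where each meets that height, and whether that is right or left of the point:
Amber: 3–4 at easting≈726755.6 (left), 4–5 at easting≈736281.5 (left) → 0 crossings.
Cyan: 1–2 at easting≈766503.9 (left), 7–1 at easting≈770826.3 (left) → 0 crossings.
Teal: no edge straddles that height → 0 crossings.
Blue: 4–5 at easting≈765504.1 (left), 6–1 at easting≈794558.1 (right) → 1 crossing.
Slate: 3–4 at easting≈773286.0 (left), 4–1 at easting≈783247.6 (left) → 0 crossings.
Only Blue has an odd count, so the point is inside Blue.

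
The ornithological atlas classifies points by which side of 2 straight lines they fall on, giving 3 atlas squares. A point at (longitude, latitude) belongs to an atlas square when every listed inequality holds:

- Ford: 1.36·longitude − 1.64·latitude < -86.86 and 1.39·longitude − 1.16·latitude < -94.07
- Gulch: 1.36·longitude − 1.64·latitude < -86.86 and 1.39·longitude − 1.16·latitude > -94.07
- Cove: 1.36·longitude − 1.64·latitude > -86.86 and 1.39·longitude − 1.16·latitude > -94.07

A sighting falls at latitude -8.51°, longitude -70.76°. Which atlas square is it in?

1.36·-70.76 − 1.64·-8.51 = -82.277, which is > -86.86
1.39·-70.76 − 1.16·-8.51 = -88.485, which is > -94.07
This sign pattern matches Cove.

Cove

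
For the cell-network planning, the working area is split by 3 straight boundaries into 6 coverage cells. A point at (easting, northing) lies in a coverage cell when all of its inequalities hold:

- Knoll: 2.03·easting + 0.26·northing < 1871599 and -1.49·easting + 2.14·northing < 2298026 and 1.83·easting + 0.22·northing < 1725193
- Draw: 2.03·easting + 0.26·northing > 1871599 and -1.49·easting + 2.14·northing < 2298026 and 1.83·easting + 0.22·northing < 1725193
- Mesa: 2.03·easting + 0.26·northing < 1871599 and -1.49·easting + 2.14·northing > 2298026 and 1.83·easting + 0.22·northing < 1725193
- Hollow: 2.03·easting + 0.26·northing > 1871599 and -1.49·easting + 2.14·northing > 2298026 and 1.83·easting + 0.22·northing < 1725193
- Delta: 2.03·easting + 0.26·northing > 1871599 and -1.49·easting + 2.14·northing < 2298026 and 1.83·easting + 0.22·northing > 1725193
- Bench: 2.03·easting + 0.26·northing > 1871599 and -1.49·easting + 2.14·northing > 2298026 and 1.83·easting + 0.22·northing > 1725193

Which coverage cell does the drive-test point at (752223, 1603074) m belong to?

2.03·752223 + 0.26·1603074 = 1943811.930, which is > 1871599
-1.49·752223 + 2.14·1603074 = 2309766.090, which is > 2298026
1.83·752223 + 0.22·1603074 = 1729244.370, which is > 1725193
This sign pattern matches Bench.

Bench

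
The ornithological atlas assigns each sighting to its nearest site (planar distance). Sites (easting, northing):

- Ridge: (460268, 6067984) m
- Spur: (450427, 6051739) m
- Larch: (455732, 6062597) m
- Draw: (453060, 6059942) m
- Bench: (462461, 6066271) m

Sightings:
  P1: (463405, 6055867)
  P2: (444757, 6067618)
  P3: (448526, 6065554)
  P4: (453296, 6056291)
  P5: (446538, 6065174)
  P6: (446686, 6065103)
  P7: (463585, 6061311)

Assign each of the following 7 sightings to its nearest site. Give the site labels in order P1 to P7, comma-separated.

P1 → Larch (d²=104167829.00)
P2 → Draw (d²=127860785.00)
P3 → Draw (d²=52051700.00)
P4 → Draw (d²=13385497.00)
P5 → Draw (d²=69910308.00)
P6 → Draw (d²=67263797.00)
P7 → Bench (d²=25864976.00)

Larch, Draw, Draw, Draw, Draw, Draw, Bench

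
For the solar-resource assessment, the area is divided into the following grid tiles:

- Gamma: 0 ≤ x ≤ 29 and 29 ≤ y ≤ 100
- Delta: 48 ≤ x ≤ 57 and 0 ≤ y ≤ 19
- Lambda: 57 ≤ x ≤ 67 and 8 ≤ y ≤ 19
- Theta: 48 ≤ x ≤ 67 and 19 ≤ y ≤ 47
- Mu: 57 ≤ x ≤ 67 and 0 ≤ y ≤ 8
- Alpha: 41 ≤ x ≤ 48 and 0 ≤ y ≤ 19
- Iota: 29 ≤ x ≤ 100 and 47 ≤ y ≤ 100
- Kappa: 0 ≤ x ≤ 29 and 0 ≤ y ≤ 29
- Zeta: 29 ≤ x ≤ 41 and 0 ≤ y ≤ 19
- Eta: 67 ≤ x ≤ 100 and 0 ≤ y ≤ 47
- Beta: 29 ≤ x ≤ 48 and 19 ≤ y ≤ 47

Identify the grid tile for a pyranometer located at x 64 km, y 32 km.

The point has x = 64 and y = 32.
Only Theta satisfies 48 ≤ x ≤ 67 and 19 ≤ y ≤ 47.

Theta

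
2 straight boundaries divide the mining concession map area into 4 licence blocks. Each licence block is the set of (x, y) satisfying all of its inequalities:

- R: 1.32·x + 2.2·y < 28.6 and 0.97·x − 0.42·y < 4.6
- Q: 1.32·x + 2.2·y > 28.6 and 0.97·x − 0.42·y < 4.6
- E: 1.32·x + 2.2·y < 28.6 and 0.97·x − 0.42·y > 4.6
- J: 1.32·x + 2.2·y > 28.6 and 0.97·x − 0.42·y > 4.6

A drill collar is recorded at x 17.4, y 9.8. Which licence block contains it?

J

1.32·17.4 + 2.2·9.8 = 44.528, which is > 28.6
0.97·17.4 − 0.42·9.8 = 12.762, which is > 4.6
This sign pattern matches J.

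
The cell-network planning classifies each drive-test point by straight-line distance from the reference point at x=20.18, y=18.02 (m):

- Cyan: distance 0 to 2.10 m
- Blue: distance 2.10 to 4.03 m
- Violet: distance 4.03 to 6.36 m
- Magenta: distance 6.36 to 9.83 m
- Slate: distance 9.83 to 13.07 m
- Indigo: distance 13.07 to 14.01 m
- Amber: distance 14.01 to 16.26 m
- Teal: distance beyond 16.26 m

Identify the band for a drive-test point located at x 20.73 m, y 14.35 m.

Distance = √((20.73−20.18)² + (14.35−18.02)²) = √(0.303 + 13.469) = 3.711 m.
2.10 ≤ 3.711 < 4.03 → Blue.

Blue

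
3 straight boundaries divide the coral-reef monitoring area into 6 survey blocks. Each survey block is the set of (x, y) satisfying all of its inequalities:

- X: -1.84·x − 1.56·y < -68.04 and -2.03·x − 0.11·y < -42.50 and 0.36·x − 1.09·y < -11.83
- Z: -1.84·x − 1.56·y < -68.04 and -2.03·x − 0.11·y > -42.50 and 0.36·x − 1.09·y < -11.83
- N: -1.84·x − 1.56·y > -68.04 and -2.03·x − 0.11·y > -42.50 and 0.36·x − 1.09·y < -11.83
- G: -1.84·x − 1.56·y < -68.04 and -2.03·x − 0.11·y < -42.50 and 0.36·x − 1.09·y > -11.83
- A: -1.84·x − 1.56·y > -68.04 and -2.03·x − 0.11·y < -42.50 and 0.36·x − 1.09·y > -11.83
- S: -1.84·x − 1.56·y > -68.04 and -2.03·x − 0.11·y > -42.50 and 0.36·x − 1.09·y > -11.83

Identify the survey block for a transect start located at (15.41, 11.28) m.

-1.84·15.41 − 1.56·11.28 = -45.951, which is > -68.04
-2.03·15.41 − 0.11·11.28 = -32.523, which is > -42.50
0.36·15.41 − 1.09·11.28 = -6.748, which is > -11.83
This sign pattern matches S.

S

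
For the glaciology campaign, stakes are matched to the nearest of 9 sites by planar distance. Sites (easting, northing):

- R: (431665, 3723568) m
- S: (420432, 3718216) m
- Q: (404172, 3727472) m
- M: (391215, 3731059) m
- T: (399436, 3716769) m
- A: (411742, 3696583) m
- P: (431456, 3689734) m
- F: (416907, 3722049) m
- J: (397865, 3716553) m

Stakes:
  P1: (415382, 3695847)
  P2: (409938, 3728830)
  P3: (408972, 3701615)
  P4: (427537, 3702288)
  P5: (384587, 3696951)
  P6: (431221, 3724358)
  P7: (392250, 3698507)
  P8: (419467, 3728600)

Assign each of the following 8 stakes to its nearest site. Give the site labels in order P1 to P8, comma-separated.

A, Q, A, P, J, R, J, F

P1 → A (d²=13791296.00)
P2 → Q (d²=35090920.00)
P3 → A (d²=32993924.00)
P4 → P (d²=172961477.00)
P5 → J (d²=560543688.00)
P6 → R (d²=821236.00)
P7 → J (d²=357186341.00)
P8 → F (d²=49469201.00)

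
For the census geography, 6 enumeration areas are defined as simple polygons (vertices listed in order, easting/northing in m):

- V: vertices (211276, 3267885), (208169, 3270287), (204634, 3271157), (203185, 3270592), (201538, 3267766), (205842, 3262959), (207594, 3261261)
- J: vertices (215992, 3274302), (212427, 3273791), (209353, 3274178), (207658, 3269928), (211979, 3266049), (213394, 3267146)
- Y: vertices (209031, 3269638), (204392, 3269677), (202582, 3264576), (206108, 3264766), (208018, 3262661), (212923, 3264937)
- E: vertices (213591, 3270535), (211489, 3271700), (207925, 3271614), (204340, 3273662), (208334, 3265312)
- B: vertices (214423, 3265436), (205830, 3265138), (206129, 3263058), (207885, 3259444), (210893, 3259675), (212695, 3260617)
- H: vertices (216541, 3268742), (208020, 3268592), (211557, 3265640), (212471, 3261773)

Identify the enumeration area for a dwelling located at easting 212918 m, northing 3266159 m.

Cast a ray rightward from (212918, 3266159). For each polygon, the edges (by vertex number in listed order) whose endpoints lie on opposite sides of northing = 3266159, where each meets that height, and whether that is right or left of the point:
V: 5–6 at easting≈202976.8 (left), 7–1 at easting≈210316.6 (left) → 0 crossings.
J: 4–5 at easting≈211856.5 (left), 5–6 at easting≈212120.9 (left) → 0 crossings.
Y: 2–3 at easting≈203143.7 (left), 6–1 at easting≈211911.3 (left) → 0 crossings.
E: 4–5 at easting≈207928.9 (left), 5–1 at easting≈209186.5 (left) → 0 crossings.
B: no edge straddles that height → 0 crossings.
H: 2–3 at easting≈210935.1 (left), 4–1 at easting≈215032.5 (right) → 1 crossing.
Only H has an odd count, so the point is inside H.

H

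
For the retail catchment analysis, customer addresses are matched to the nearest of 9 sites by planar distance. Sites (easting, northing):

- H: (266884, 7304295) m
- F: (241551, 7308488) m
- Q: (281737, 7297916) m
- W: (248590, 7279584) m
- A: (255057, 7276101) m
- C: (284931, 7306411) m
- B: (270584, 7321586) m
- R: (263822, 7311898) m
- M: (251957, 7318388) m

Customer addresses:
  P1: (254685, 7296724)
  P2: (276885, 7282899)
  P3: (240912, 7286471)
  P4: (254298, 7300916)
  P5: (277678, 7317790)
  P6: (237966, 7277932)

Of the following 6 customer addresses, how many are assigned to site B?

P1 → H
P2 → Q
P3 → W
P4 → H
P5 → B
P6 → W
1 of the 6 goes to B.

1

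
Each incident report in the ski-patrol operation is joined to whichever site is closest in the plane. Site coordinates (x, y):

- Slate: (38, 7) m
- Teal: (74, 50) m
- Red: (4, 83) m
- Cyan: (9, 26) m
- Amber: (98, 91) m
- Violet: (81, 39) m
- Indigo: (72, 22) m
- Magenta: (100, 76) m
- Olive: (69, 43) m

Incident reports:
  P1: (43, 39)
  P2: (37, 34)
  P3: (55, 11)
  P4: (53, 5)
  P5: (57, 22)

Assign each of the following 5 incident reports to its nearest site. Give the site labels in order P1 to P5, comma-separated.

Olive, Slate, Slate, Slate, Indigo

P1 → Olive (d²=692.00)
P2 → Slate (d²=730.00)
P3 → Slate (d²=305.00)
P4 → Slate (d²=229.00)
P5 → Indigo (d²=225.00)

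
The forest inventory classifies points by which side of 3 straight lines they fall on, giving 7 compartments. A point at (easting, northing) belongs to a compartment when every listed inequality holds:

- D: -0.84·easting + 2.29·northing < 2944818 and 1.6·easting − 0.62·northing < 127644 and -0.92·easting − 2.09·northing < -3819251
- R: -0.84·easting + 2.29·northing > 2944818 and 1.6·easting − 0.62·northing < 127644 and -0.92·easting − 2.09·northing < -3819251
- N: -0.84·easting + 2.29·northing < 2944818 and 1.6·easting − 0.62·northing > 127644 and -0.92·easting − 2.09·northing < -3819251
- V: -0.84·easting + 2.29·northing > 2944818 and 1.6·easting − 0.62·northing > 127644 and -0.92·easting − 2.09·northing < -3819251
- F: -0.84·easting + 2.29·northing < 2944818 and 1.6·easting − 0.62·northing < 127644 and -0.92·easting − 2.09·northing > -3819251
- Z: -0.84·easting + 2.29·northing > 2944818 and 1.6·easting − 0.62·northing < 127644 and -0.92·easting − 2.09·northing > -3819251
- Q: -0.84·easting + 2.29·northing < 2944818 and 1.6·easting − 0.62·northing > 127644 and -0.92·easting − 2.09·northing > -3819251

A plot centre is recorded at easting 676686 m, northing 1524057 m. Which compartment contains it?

-0.84·676686 + 2.29·1524057 = 2921674.290, which is < 2944818
1.6·676686 − 0.62·1524057 = 137782.260, which is > 127644
-0.92·676686 − 2.09·1524057 = -3807830.250, which is > -3819251
This sign pattern matches Q.

Q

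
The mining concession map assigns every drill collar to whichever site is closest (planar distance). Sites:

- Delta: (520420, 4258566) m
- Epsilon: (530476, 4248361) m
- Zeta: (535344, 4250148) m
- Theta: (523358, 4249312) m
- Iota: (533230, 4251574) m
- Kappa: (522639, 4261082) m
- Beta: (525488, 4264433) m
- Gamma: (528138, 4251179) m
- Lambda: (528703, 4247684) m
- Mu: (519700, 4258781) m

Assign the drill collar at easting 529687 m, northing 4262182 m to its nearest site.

Squared distances to each site:
Delta: 98952745.000; Epsilon: 191642562.000; Zeta: 176818805.000; Theta: 205693141.000; Iota: 125082513.000; Kappa: 50884304.000; Beta: 22698602.000; Gamma: 123465410.000; Lambda: 211160260.000; Mu: 111306970.000.
Minimum at Beta.

Beta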